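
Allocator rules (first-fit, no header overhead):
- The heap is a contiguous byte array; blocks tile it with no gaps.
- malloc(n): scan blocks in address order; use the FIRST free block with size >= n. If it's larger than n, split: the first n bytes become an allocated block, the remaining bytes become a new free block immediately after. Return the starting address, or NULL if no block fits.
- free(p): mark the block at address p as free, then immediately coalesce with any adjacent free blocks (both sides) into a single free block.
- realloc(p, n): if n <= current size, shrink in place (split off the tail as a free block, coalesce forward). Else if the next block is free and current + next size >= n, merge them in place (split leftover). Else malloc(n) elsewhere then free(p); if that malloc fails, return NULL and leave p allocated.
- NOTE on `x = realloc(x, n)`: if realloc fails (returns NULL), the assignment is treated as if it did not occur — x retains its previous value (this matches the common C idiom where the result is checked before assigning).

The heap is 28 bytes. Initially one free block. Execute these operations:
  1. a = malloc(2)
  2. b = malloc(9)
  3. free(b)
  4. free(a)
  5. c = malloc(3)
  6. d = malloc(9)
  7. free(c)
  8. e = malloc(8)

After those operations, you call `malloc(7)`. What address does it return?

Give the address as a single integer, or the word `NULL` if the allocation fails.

Answer: 20

Derivation:
Op 1: a = malloc(2) -> a = 0; heap: [0-1 ALLOC][2-27 FREE]
Op 2: b = malloc(9) -> b = 2; heap: [0-1 ALLOC][2-10 ALLOC][11-27 FREE]
Op 3: free(b) -> (freed b); heap: [0-1 ALLOC][2-27 FREE]
Op 4: free(a) -> (freed a); heap: [0-27 FREE]
Op 5: c = malloc(3) -> c = 0; heap: [0-2 ALLOC][3-27 FREE]
Op 6: d = malloc(9) -> d = 3; heap: [0-2 ALLOC][3-11 ALLOC][12-27 FREE]
Op 7: free(c) -> (freed c); heap: [0-2 FREE][3-11 ALLOC][12-27 FREE]
Op 8: e = malloc(8) -> e = 12; heap: [0-2 FREE][3-11 ALLOC][12-19 ALLOC][20-27 FREE]
malloc(7): first-fit scan over [0-2 FREE][3-11 ALLOC][12-19 ALLOC][20-27 FREE] -> 20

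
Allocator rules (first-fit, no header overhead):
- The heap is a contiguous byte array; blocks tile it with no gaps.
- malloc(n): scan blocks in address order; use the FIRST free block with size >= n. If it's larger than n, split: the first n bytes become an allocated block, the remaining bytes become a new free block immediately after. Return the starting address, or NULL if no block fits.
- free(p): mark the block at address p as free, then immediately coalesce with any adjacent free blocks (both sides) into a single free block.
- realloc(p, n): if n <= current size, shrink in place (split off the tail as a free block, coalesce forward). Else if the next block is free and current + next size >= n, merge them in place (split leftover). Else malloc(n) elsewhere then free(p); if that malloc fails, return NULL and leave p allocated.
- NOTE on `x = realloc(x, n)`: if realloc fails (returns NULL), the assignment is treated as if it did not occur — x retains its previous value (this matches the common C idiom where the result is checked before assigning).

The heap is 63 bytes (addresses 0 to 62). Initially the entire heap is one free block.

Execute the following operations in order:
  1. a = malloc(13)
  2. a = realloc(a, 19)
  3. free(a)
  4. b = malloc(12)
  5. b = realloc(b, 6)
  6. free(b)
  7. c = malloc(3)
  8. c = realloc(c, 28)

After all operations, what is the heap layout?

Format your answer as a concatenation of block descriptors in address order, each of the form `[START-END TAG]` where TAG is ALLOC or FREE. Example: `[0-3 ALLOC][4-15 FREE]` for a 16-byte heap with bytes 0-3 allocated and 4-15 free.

Op 1: a = malloc(13) -> a = 0; heap: [0-12 ALLOC][13-62 FREE]
Op 2: a = realloc(a, 19) -> a = 0; heap: [0-18 ALLOC][19-62 FREE]
Op 3: free(a) -> (freed a); heap: [0-62 FREE]
Op 4: b = malloc(12) -> b = 0; heap: [0-11 ALLOC][12-62 FREE]
Op 5: b = realloc(b, 6) -> b = 0; heap: [0-5 ALLOC][6-62 FREE]
Op 6: free(b) -> (freed b); heap: [0-62 FREE]
Op 7: c = malloc(3) -> c = 0; heap: [0-2 ALLOC][3-62 FREE]
Op 8: c = realloc(c, 28) -> c = 0; heap: [0-27 ALLOC][28-62 FREE]

Answer: [0-27 ALLOC][28-62 FREE]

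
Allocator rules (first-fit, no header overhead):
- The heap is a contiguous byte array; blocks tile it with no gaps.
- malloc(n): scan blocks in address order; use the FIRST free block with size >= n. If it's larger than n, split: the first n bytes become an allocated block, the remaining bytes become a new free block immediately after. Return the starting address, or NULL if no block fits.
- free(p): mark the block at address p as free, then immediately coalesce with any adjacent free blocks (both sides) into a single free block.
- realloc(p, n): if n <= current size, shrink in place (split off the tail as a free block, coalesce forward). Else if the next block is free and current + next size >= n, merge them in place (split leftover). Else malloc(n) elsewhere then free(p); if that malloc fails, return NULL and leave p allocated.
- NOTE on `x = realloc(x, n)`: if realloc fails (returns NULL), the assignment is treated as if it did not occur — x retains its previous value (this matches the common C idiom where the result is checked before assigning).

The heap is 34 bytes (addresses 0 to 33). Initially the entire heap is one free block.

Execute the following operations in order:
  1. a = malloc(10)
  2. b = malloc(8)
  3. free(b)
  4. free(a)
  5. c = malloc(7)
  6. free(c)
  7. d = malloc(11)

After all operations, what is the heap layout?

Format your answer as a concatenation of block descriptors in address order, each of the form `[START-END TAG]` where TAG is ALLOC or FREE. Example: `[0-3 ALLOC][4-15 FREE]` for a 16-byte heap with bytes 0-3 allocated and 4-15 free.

Op 1: a = malloc(10) -> a = 0; heap: [0-9 ALLOC][10-33 FREE]
Op 2: b = malloc(8) -> b = 10; heap: [0-9 ALLOC][10-17 ALLOC][18-33 FREE]
Op 3: free(b) -> (freed b); heap: [0-9 ALLOC][10-33 FREE]
Op 4: free(a) -> (freed a); heap: [0-33 FREE]
Op 5: c = malloc(7) -> c = 0; heap: [0-6 ALLOC][7-33 FREE]
Op 6: free(c) -> (freed c); heap: [0-33 FREE]
Op 7: d = malloc(11) -> d = 0; heap: [0-10 ALLOC][11-33 FREE]

Answer: [0-10 ALLOC][11-33 FREE]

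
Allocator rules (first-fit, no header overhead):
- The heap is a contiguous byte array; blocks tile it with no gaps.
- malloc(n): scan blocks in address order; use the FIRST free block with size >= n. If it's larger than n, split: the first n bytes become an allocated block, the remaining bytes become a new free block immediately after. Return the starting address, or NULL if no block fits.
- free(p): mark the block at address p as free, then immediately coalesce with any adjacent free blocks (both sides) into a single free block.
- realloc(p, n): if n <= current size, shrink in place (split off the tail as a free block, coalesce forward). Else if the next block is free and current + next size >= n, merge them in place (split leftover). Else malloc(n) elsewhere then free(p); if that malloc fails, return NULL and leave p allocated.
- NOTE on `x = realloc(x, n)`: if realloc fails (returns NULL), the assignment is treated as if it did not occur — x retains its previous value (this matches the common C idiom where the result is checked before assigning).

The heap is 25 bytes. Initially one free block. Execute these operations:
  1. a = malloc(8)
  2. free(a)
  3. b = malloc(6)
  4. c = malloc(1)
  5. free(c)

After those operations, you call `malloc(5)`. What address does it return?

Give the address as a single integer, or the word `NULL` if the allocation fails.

Answer: 6

Derivation:
Op 1: a = malloc(8) -> a = 0; heap: [0-7 ALLOC][8-24 FREE]
Op 2: free(a) -> (freed a); heap: [0-24 FREE]
Op 3: b = malloc(6) -> b = 0; heap: [0-5 ALLOC][6-24 FREE]
Op 4: c = malloc(1) -> c = 6; heap: [0-5 ALLOC][6-6 ALLOC][7-24 FREE]
Op 5: free(c) -> (freed c); heap: [0-5 ALLOC][6-24 FREE]
malloc(5): first-fit scan over [0-5 ALLOC][6-24 FREE] -> 6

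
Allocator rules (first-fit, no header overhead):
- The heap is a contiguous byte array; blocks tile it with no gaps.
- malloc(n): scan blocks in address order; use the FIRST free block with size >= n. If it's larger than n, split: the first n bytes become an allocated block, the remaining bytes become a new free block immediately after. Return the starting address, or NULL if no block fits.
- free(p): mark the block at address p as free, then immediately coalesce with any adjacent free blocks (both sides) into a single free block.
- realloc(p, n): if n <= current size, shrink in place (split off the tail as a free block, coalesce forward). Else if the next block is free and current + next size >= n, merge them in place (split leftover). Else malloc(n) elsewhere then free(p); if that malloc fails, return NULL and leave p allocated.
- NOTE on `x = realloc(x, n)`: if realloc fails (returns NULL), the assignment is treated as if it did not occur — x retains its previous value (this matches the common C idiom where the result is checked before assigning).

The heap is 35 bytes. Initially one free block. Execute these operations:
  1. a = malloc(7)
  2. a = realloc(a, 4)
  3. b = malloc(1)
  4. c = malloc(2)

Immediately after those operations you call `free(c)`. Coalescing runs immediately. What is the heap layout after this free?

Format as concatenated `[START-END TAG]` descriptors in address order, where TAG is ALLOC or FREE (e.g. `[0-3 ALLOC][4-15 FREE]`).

Answer: [0-3 ALLOC][4-4 ALLOC][5-34 FREE]

Derivation:
Op 1: a = malloc(7) -> a = 0; heap: [0-6 ALLOC][7-34 FREE]
Op 2: a = realloc(a, 4) -> a = 0; heap: [0-3 ALLOC][4-34 FREE]
Op 3: b = malloc(1) -> b = 4; heap: [0-3 ALLOC][4-4 ALLOC][5-34 FREE]
Op 4: c = malloc(2) -> c = 5; heap: [0-3 ALLOC][4-4 ALLOC][5-6 ALLOC][7-34 FREE]
free(c): c = 5 -> block [5-6 ALLOC]; mark free, coalesce with adjacent free neighbors -> [0-3 ALLOC][4-4 ALLOC][5-34 FREE]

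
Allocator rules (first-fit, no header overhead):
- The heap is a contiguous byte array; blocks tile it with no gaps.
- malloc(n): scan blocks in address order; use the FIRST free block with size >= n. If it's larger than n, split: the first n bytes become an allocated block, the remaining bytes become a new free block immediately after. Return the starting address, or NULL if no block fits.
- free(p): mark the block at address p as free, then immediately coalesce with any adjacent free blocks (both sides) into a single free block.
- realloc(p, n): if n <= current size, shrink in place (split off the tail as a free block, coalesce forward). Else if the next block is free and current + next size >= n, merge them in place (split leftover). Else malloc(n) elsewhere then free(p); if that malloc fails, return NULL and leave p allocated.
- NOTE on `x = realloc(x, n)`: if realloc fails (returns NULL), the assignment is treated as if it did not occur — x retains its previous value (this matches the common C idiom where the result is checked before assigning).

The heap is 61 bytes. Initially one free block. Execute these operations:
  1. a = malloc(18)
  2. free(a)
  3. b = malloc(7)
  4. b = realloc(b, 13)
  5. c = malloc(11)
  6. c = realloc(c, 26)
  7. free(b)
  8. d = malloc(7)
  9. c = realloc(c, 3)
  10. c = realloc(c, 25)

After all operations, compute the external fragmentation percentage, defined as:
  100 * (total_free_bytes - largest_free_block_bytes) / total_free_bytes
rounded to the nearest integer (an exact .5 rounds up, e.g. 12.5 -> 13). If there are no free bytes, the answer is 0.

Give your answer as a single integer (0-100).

Answer: 21

Derivation:
Op 1: a = malloc(18) -> a = 0; heap: [0-17 ALLOC][18-60 FREE]
Op 2: free(a) -> (freed a); heap: [0-60 FREE]
Op 3: b = malloc(7) -> b = 0; heap: [0-6 ALLOC][7-60 FREE]
Op 4: b = realloc(b, 13) -> b = 0; heap: [0-12 ALLOC][13-60 FREE]
Op 5: c = malloc(11) -> c = 13; heap: [0-12 ALLOC][13-23 ALLOC][24-60 FREE]
Op 6: c = realloc(c, 26) -> c = 13; heap: [0-12 ALLOC][13-38 ALLOC][39-60 FREE]
Op 7: free(b) -> (freed b); heap: [0-12 FREE][13-38 ALLOC][39-60 FREE]
Op 8: d = malloc(7) -> d = 0; heap: [0-6 ALLOC][7-12 FREE][13-38 ALLOC][39-60 FREE]
Op 9: c = realloc(c, 3) -> c = 13; heap: [0-6 ALLOC][7-12 FREE][13-15 ALLOC][16-60 FREE]
Op 10: c = realloc(c, 25) -> c = 13; heap: [0-6 ALLOC][7-12 FREE][13-37 ALLOC][38-60 FREE]
Free blocks: [6 23] total_free=29 largest=23 -> 100*(29-23)/29 = 600/29 ≈ 20.690 -> rounds to 21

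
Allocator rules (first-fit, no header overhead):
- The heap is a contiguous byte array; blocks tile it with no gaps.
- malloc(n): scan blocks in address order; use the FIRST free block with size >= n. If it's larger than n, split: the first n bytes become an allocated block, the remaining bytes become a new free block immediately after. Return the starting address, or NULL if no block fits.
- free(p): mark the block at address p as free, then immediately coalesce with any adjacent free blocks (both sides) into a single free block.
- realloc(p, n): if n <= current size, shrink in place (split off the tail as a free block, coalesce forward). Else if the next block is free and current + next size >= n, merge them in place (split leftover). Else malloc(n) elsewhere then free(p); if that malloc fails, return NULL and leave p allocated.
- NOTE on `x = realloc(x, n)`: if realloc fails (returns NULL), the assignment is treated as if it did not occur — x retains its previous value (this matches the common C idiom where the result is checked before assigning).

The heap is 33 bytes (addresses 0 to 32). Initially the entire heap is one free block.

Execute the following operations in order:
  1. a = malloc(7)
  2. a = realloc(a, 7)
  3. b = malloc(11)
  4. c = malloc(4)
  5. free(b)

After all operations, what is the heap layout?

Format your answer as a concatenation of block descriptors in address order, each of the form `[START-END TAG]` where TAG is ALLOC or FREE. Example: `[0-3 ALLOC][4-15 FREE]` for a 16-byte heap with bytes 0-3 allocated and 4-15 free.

Answer: [0-6 ALLOC][7-17 FREE][18-21 ALLOC][22-32 FREE]

Derivation:
Op 1: a = malloc(7) -> a = 0; heap: [0-6 ALLOC][7-32 FREE]
Op 2: a = realloc(a, 7) -> a = 0; heap: [0-6 ALLOC][7-32 FREE]
Op 3: b = malloc(11) -> b = 7; heap: [0-6 ALLOC][7-17 ALLOC][18-32 FREE]
Op 4: c = malloc(4) -> c = 18; heap: [0-6 ALLOC][7-17 ALLOC][18-21 ALLOC][22-32 FREE]
Op 5: free(b) -> (freed b); heap: [0-6 ALLOC][7-17 FREE][18-21 ALLOC][22-32 FREE]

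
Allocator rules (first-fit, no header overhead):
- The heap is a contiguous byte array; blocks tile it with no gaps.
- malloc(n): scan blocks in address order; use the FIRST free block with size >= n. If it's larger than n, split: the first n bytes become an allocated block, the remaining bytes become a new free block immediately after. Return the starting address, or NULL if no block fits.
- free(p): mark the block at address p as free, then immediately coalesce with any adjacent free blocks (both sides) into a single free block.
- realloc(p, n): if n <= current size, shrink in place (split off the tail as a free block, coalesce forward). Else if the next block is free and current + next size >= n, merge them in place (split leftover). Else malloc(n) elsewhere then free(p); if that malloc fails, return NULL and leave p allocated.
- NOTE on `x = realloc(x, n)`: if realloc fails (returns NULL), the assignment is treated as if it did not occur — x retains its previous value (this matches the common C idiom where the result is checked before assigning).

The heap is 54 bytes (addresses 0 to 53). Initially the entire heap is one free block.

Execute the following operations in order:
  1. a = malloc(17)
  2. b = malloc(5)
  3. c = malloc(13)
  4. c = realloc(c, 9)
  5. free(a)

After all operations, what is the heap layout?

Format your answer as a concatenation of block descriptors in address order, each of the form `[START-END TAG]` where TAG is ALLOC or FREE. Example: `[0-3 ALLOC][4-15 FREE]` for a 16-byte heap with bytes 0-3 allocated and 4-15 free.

Answer: [0-16 FREE][17-21 ALLOC][22-30 ALLOC][31-53 FREE]

Derivation:
Op 1: a = malloc(17) -> a = 0; heap: [0-16 ALLOC][17-53 FREE]
Op 2: b = malloc(5) -> b = 17; heap: [0-16 ALLOC][17-21 ALLOC][22-53 FREE]
Op 3: c = malloc(13) -> c = 22; heap: [0-16 ALLOC][17-21 ALLOC][22-34 ALLOC][35-53 FREE]
Op 4: c = realloc(c, 9) -> c = 22; heap: [0-16 ALLOC][17-21 ALLOC][22-30 ALLOC][31-53 FREE]
Op 5: free(a) -> (freed a); heap: [0-16 FREE][17-21 ALLOC][22-30 ALLOC][31-53 FREE]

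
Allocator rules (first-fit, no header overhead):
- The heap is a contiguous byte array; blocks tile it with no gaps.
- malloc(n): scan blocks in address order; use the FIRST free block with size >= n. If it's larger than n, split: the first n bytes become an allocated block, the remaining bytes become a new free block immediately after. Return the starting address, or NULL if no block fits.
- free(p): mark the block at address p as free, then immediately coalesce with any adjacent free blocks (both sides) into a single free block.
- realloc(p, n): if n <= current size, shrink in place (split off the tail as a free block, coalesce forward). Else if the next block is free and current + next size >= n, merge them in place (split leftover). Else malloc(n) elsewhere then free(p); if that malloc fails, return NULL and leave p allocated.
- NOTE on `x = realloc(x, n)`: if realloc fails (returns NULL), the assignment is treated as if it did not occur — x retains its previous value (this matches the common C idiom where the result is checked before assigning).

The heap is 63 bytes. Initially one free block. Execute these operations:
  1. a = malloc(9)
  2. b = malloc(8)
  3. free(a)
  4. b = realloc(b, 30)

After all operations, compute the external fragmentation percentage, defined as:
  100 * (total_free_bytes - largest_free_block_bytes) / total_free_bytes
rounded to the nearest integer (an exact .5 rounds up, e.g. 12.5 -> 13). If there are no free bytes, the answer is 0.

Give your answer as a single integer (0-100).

Op 1: a = malloc(9) -> a = 0; heap: [0-8 ALLOC][9-62 FREE]
Op 2: b = malloc(8) -> b = 9; heap: [0-8 ALLOC][9-16 ALLOC][17-62 FREE]
Op 3: free(a) -> (freed a); heap: [0-8 FREE][9-16 ALLOC][17-62 FREE]
Op 4: b = realloc(b, 30) -> b = 9; heap: [0-8 FREE][9-38 ALLOC][39-62 FREE]
Free blocks: [9 24] total_free=33 largest=24 -> 100*(33-24)/33 = 900/33 ≈ 27.273 -> rounds to 27

Answer: 27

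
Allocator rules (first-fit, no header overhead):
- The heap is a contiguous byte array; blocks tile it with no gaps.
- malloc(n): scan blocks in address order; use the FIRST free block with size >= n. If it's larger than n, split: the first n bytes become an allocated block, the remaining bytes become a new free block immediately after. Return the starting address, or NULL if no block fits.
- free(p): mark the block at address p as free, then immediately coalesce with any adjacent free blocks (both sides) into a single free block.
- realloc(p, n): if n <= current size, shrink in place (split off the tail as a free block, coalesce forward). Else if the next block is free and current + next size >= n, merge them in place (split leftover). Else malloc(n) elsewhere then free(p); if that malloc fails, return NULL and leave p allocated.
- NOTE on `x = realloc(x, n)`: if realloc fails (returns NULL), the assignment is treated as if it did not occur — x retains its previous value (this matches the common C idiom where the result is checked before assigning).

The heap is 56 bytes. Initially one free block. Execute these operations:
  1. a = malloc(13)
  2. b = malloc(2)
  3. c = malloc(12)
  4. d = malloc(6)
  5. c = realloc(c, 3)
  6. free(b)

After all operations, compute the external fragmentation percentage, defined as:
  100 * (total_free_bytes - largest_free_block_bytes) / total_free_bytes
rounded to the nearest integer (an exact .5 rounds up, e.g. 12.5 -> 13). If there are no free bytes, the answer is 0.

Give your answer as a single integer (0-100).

Answer: 32

Derivation:
Op 1: a = malloc(13) -> a = 0; heap: [0-12 ALLOC][13-55 FREE]
Op 2: b = malloc(2) -> b = 13; heap: [0-12 ALLOC][13-14 ALLOC][15-55 FREE]
Op 3: c = malloc(12) -> c = 15; heap: [0-12 ALLOC][13-14 ALLOC][15-26 ALLOC][27-55 FREE]
Op 4: d = malloc(6) -> d = 27; heap: [0-12 ALLOC][13-14 ALLOC][15-26 ALLOC][27-32 ALLOC][33-55 FREE]
Op 5: c = realloc(c, 3) -> c = 15; heap: [0-12 ALLOC][13-14 ALLOC][15-17 ALLOC][18-26 FREE][27-32 ALLOC][33-55 FREE]
Op 6: free(b) -> (freed b); heap: [0-12 ALLOC][13-14 FREE][15-17 ALLOC][18-26 FREE][27-32 ALLOC][33-55 FREE]
Free blocks: [2 9 23] total_free=34 largest=23 -> 100*(34-23)/34 = 1100/34 ≈ 32.353 -> rounds to 32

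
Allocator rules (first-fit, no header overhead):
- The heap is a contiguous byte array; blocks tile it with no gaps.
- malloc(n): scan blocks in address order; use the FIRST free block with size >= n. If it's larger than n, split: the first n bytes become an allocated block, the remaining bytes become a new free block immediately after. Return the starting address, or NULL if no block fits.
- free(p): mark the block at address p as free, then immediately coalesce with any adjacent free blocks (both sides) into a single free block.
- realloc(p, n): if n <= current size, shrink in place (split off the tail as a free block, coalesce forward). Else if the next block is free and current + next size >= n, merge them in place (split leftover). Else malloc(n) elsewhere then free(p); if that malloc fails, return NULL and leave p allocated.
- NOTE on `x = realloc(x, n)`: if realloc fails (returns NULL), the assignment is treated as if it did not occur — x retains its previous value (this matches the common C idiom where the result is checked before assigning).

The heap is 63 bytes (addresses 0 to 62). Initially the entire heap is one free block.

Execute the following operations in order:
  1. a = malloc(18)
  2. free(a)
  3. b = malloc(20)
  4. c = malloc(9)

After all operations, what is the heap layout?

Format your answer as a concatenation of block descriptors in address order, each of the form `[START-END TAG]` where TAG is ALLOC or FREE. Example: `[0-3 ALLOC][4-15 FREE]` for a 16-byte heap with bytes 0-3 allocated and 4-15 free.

Op 1: a = malloc(18) -> a = 0; heap: [0-17 ALLOC][18-62 FREE]
Op 2: free(a) -> (freed a); heap: [0-62 FREE]
Op 3: b = malloc(20) -> b = 0; heap: [0-19 ALLOC][20-62 FREE]
Op 4: c = malloc(9) -> c = 20; heap: [0-19 ALLOC][20-28 ALLOC][29-62 FREE]

Answer: [0-19 ALLOC][20-28 ALLOC][29-62 FREE]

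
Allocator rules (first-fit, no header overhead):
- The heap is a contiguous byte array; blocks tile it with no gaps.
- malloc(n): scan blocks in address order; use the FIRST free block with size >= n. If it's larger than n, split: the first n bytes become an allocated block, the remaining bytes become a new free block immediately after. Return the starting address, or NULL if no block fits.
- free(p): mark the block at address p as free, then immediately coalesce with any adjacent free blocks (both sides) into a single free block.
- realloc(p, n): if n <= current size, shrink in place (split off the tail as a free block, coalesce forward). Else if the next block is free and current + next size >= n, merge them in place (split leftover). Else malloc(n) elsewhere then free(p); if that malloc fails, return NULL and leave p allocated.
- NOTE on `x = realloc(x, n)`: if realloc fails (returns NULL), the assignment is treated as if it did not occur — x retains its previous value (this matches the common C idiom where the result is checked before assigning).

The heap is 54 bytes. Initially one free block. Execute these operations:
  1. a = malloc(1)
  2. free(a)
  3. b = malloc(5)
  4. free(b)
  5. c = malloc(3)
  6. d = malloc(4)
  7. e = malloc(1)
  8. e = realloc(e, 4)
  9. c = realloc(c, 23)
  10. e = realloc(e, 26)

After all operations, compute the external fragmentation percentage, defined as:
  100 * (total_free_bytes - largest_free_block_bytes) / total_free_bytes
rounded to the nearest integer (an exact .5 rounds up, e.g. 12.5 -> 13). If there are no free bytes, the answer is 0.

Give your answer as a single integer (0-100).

Op 1: a = malloc(1) -> a = 0; heap: [0-0 ALLOC][1-53 FREE]
Op 2: free(a) -> (freed a); heap: [0-53 FREE]
Op 3: b = malloc(5) -> b = 0; heap: [0-4 ALLOC][5-53 FREE]
Op 4: free(b) -> (freed b); heap: [0-53 FREE]
Op 5: c = malloc(3) -> c = 0; heap: [0-2 ALLOC][3-53 FREE]
Op 6: d = malloc(4) -> d = 3; heap: [0-2 ALLOC][3-6 ALLOC][7-53 FREE]
Op 7: e = malloc(1) -> e = 7; heap: [0-2 ALLOC][3-6 ALLOC][7-7 ALLOC][8-53 FREE]
Op 8: e = realloc(e, 4) -> e = 7; heap: [0-2 ALLOC][3-6 ALLOC][7-10 ALLOC][11-53 FREE]
Op 9: c = realloc(c, 23) -> c = 11; heap: [0-2 FREE][3-6 ALLOC][7-10 ALLOC][11-33 ALLOC][34-53 FREE]
Op 10: e = realloc(e, 26) -> NULL (e unchanged); heap: [0-2 FREE][3-6 ALLOC][7-10 ALLOC][11-33 ALLOC][34-53 FREE]
Free blocks: [3 20] total_free=23 largest=20 -> 100*(23-20)/23 = 300/23 ≈ 13.043 -> rounds to 13

Answer: 13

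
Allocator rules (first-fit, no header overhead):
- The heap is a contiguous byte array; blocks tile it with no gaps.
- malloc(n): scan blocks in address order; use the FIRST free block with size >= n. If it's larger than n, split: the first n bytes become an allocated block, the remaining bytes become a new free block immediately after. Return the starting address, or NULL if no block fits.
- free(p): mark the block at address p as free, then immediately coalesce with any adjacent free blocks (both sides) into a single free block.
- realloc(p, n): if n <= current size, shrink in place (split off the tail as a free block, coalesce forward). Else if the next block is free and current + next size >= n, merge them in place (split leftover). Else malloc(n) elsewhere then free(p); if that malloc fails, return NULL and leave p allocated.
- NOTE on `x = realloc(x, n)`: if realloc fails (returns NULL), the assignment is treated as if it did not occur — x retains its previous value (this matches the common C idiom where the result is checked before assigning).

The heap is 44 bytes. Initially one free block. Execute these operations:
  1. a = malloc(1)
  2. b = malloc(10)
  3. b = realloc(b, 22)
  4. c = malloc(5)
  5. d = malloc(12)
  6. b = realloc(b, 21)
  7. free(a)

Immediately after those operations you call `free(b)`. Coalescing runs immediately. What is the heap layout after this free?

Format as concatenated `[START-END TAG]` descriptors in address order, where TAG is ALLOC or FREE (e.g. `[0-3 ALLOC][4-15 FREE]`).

Op 1: a = malloc(1) -> a = 0; heap: [0-0 ALLOC][1-43 FREE]
Op 2: b = malloc(10) -> b = 1; heap: [0-0 ALLOC][1-10 ALLOC][11-43 FREE]
Op 3: b = realloc(b, 22) -> b = 1; heap: [0-0 ALLOC][1-22 ALLOC][23-43 FREE]
Op 4: c = malloc(5) -> c = 23; heap: [0-0 ALLOC][1-22 ALLOC][23-27 ALLOC][28-43 FREE]
Op 5: d = malloc(12) -> d = 28; heap: [0-0 ALLOC][1-22 ALLOC][23-27 ALLOC][28-39 ALLOC][40-43 FREE]
Op 6: b = realloc(b, 21) -> b = 1; heap: [0-0 ALLOC][1-21 ALLOC][22-22 FREE][23-27 ALLOC][28-39 ALLOC][40-43 FREE]
Op 7: free(a) -> (freed a); heap: [0-0 FREE][1-21 ALLOC][22-22 FREE][23-27 ALLOC][28-39 ALLOC][40-43 FREE]
free(b): b = 1 -> block [1-21 ALLOC]; mark free, coalesce with adjacent free neighbors -> [0-22 FREE][23-27 ALLOC][28-39 ALLOC][40-43 FREE]

Answer: [0-22 FREE][23-27 ALLOC][28-39 ALLOC][40-43 FREE]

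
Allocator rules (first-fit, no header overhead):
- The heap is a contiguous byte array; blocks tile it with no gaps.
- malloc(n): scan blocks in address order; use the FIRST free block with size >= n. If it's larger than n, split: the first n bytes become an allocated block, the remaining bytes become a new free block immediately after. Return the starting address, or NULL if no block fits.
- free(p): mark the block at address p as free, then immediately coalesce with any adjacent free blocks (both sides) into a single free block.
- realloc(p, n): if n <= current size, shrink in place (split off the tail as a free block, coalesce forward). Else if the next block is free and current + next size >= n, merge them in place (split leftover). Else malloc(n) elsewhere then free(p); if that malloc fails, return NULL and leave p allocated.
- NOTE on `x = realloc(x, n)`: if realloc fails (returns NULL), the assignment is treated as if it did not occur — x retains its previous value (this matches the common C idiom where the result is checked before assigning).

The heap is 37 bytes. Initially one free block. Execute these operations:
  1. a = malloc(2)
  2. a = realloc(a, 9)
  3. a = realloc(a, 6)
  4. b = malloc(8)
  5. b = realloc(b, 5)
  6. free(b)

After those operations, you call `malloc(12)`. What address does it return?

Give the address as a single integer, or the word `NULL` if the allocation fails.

Op 1: a = malloc(2) -> a = 0; heap: [0-1 ALLOC][2-36 FREE]
Op 2: a = realloc(a, 9) -> a = 0; heap: [0-8 ALLOC][9-36 FREE]
Op 3: a = realloc(a, 6) -> a = 0; heap: [0-5 ALLOC][6-36 FREE]
Op 4: b = malloc(8) -> b = 6; heap: [0-5 ALLOC][6-13 ALLOC][14-36 FREE]
Op 5: b = realloc(b, 5) -> b = 6; heap: [0-5 ALLOC][6-10 ALLOC][11-36 FREE]
Op 6: free(b) -> (freed b); heap: [0-5 ALLOC][6-36 FREE]
malloc(12): first-fit scan over [0-5 ALLOC][6-36 FREE] -> 6

Answer: 6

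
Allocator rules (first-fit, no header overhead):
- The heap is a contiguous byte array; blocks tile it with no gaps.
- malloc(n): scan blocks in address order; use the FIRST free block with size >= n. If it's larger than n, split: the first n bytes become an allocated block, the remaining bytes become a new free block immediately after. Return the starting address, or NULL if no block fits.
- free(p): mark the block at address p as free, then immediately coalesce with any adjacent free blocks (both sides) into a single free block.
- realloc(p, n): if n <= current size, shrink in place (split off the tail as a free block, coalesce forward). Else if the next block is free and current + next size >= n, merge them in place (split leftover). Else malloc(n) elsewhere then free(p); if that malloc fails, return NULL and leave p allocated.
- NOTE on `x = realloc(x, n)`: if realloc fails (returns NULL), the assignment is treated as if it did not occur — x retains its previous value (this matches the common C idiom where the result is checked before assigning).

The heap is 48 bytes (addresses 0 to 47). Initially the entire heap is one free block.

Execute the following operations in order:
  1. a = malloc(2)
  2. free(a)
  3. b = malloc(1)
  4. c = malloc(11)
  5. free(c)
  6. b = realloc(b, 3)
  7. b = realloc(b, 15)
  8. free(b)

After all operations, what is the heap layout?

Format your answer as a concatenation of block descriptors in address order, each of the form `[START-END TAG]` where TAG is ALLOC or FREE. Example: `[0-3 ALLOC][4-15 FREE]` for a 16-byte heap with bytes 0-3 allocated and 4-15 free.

Op 1: a = malloc(2) -> a = 0; heap: [0-1 ALLOC][2-47 FREE]
Op 2: free(a) -> (freed a); heap: [0-47 FREE]
Op 3: b = malloc(1) -> b = 0; heap: [0-0 ALLOC][1-47 FREE]
Op 4: c = malloc(11) -> c = 1; heap: [0-0 ALLOC][1-11 ALLOC][12-47 FREE]
Op 5: free(c) -> (freed c); heap: [0-0 ALLOC][1-47 FREE]
Op 6: b = realloc(b, 3) -> b = 0; heap: [0-2 ALLOC][3-47 FREE]
Op 7: b = realloc(b, 15) -> b = 0; heap: [0-14 ALLOC][15-47 FREE]
Op 8: free(b) -> (freed b); heap: [0-47 FREE]

Answer: [0-47 FREE]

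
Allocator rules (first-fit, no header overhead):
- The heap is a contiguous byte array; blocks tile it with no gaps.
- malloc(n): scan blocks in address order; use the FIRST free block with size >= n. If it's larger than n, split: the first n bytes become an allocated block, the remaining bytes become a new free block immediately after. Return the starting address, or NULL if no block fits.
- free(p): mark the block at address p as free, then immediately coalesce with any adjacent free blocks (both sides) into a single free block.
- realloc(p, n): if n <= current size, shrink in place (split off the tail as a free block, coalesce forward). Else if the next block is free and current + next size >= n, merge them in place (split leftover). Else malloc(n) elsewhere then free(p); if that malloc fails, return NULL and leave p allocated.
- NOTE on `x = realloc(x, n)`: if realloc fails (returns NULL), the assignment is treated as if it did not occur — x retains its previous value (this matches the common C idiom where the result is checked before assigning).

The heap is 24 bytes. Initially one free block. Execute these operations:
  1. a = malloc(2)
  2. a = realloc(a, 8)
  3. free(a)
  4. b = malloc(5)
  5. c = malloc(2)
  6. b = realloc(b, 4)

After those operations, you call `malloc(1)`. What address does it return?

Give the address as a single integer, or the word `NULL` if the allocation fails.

Op 1: a = malloc(2) -> a = 0; heap: [0-1 ALLOC][2-23 FREE]
Op 2: a = realloc(a, 8) -> a = 0; heap: [0-7 ALLOC][8-23 FREE]
Op 3: free(a) -> (freed a); heap: [0-23 FREE]
Op 4: b = malloc(5) -> b = 0; heap: [0-4 ALLOC][5-23 FREE]
Op 5: c = malloc(2) -> c = 5; heap: [0-4 ALLOC][5-6 ALLOC][7-23 FREE]
Op 6: b = realloc(b, 4) -> b = 0; heap: [0-3 ALLOC][4-4 FREE][5-6 ALLOC][7-23 FREE]
malloc(1): first-fit scan over [0-3 ALLOC][4-4 FREE][5-6 ALLOC][7-23 FREE] -> 4

Answer: 4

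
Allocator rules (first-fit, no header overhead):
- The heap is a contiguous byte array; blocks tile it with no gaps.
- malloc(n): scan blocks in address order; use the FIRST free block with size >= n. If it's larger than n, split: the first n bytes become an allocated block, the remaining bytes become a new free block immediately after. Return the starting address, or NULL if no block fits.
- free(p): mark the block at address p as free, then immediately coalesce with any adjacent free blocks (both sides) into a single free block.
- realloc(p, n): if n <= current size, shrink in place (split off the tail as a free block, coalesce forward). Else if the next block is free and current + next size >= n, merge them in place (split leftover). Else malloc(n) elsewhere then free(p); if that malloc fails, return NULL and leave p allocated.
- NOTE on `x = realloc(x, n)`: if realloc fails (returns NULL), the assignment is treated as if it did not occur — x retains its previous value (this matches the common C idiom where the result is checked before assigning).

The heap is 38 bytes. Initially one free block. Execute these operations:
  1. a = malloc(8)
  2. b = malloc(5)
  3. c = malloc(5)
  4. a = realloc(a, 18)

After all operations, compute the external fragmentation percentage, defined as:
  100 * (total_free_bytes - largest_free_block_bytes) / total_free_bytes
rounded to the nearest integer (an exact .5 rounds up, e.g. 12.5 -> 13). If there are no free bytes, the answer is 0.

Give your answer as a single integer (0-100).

Answer: 20

Derivation:
Op 1: a = malloc(8) -> a = 0; heap: [0-7 ALLOC][8-37 FREE]
Op 2: b = malloc(5) -> b = 8; heap: [0-7 ALLOC][8-12 ALLOC][13-37 FREE]
Op 3: c = malloc(5) -> c = 13; heap: [0-7 ALLOC][8-12 ALLOC][13-17 ALLOC][18-37 FREE]
Op 4: a = realloc(a, 18) -> a = 18; heap: [0-7 FREE][8-12 ALLOC][13-17 ALLOC][18-35 ALLOC][36-37 FREE]
Free blocks: [8 2] total_free=10 largest=8 -> 100*(10-8)/10 = 200/10 = 20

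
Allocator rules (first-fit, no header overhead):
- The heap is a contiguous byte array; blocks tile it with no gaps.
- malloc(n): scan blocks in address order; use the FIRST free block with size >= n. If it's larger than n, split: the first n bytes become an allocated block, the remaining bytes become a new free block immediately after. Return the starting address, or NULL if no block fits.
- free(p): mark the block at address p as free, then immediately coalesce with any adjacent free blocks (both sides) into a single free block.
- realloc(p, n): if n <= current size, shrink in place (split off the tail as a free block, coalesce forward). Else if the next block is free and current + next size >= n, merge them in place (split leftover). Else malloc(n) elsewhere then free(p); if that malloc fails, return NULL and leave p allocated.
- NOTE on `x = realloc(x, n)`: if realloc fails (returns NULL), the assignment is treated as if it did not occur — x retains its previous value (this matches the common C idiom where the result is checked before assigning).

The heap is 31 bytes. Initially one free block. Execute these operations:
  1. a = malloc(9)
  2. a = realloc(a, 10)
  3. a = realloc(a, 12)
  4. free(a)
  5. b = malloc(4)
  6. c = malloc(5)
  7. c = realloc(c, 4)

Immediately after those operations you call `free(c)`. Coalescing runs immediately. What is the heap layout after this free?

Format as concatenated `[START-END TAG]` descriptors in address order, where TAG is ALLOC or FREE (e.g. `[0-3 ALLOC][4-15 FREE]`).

Op 1: a = malloc(9) -> a = 0; heap: [0-8 ALLOC][9-30 FREE]
Op 2: a = realloc(a, 10) -> a = 0; heap: [0-9 ALLOC][10-30 FREE]
Op 3: a = realloc(a, 12) -> a = 0; heap: [0-11 ALLOC][12-30 FREE]
Op 4: free(a) -> (freed a); heap: [0-30 FREE]
Op 5: b = malloc(4) -> b = 0; heap: [0-3 ALLOC][4-30 FREE]
Op 6: c = malloc(5) -> c = 4; heap: [0-3 ALLOC][4-8 ALLOC][9-30 FREE]
Op 7: c = realloc(c, 4) -> c = 4; heap: [0-3 ALLOC][4-7 ALLOC][8-30 FREE]
free(c): c = 4 -> block [4-7 ALLOC]; mark free, coalesce with adjacent free neighbors -> [0-3 ALLOC][4-30 FREE]

Answer: [0-3 ALLOC][4-30 FREE]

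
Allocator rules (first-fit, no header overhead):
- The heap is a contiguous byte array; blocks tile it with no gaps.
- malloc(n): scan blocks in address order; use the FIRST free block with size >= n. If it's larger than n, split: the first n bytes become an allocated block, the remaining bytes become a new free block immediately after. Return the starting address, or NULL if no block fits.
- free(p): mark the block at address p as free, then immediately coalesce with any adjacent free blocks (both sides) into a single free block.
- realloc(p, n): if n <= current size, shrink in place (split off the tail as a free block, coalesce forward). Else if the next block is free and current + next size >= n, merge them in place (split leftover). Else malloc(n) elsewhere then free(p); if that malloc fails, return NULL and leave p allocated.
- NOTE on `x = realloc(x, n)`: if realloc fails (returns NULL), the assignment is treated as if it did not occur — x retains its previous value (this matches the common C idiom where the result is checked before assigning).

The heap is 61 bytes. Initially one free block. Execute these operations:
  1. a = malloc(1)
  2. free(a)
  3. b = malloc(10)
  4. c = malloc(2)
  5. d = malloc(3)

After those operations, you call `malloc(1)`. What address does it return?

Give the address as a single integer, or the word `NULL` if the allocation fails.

Op 1: a = malloc(1) -> a = 0; heap: [0-0 ALLOC][1-60 FREE]
Op 2: free(a) -> (freed a); heap: [0-60 FREE]
Op 3: b = malloc(10) -> b = 0; heap: [0-9 ALLOC][10-60 FREE]
Op 4: c = malloc(2) -> c = 10; heap: [0-9 ALLOC][10-11 ALLOC][12-60 FREE]
Op 5: d = malloc(3) -> d = 12; heap: [0-9 ALLOC][10-11 ALLOC][12-14 ALLOC][15-60 FREE]
malloc(1): first-fit scan over [0-9 ALLOC][10-11 ALLOC][12-14 ALLOC][15-60 FREE] -> 15

Answer: 15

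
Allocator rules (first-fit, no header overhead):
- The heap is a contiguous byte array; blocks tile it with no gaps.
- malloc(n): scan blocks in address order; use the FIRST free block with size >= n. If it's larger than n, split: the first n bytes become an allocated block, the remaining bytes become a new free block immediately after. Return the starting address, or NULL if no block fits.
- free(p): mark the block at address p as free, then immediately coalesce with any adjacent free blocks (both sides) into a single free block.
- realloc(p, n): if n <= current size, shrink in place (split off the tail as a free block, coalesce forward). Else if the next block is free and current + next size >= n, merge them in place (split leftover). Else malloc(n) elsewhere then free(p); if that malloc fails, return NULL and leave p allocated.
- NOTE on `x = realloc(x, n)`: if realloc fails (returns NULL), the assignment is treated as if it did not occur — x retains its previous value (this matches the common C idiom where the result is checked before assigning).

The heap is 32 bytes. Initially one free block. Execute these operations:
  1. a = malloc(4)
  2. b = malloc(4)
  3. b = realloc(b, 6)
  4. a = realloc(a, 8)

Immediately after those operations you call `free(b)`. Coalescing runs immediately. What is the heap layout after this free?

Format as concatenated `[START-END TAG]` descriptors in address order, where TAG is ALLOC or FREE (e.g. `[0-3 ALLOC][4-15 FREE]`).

Answer: [0-9 FREE][10-17 ALLOC][18-31 FREE]

Derivation:
Op 1: a = malloc(4) -> a = 0; heap: [0-3 ALLOC][4-31 FREE]
Op 2: b = malloc(4) -> b = 4; heap: [0-3 ALLOC][4-7 ALLOC][8-31 FREE]
Op 3: b = realloc(b, 6) -> b = 4; heap: [0-3 ALLOC][4-9 ALLOC][10-31 FREE]
Op 4: a = realloc(a, 8) -> a = 10; heap: [0-3 FREE][4-9 ALLOC][10-17 ALLOC][18-31 FREE]
free(b): b = 4 -> block [4-9 ALLOC]; mark free, coalesce with adjacent free neighbors -> [0-9 FREE][10-17 ALLOC][18-31 FREE]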